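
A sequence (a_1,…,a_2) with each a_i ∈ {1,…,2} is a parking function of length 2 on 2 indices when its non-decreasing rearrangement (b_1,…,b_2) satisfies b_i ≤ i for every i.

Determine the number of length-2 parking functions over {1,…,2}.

3

Count = (2+1−2)·(2+1)^{2−1} = 1·3 = 3 (Konheim–Weiss)
E.g. (2,1) → sorted (1,2): b_i ≤ i ∀i, a PF.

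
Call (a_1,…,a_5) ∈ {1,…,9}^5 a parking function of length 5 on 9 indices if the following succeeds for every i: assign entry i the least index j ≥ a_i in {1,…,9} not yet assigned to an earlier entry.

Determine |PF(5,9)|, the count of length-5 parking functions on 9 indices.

50000

Count = (9−5+1)·(9+1)^(5−1) = 5×10000 = 50000
Check (3,3,4,5,1) → sorted (1,3,3,4,5): b_i ≤ 4+i ∀i, a PF.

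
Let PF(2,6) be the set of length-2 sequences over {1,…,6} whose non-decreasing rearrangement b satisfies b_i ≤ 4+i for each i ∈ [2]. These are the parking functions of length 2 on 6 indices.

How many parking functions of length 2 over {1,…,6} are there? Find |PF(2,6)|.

|PF(2,6)| = (6−2+1)·(6+1)^(2−1) = 5×7 = 35
Check (6,4) → sorted (4,6): b_i ≤ 4+i ∀i, a PF.

35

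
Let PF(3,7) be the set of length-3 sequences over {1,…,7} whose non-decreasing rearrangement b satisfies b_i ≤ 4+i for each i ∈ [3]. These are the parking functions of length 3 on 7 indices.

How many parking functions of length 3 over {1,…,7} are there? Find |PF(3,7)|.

|PF| = (8−3)·8^(3−1) = 5×64 = 320 [KW]
One tuple (5,1,5) → sorted (1,5,5): b_i ≤ 4+i ∀i, a PF.

320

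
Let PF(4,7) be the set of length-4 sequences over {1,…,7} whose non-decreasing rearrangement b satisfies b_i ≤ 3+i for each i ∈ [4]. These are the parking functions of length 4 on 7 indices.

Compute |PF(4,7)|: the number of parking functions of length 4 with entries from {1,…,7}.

2048

|PF| = 4·8^3 = 4·512 = 2048 (Konheim–Weiss)
One tuple (4,1,3,4) → sorted (1,3,4,4): b_i ≤ 3+i ∀i, a PF.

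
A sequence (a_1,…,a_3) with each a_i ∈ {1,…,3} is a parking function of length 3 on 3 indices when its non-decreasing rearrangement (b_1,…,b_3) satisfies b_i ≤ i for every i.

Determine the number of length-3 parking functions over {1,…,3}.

|PF(3,3)| = (3+1−3)·(3+1)^{3−1} = 1·16 = 16 [KW]
One tuple (1,3,1) → sorted (1,1,3): b_i ≤ i ∀i, a PF.

16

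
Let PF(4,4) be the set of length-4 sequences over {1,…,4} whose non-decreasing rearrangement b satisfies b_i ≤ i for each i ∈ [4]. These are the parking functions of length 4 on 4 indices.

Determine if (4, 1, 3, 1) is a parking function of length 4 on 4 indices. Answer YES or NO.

Rearranged: b = (1, 1, 3, 4).
  b_1=1 ≤ 1
  b_2=1 ≤ 2
  b_3=3 ≤ 3
  b_4=4 ≤ 4
All bounds hold ⇒ YES

YES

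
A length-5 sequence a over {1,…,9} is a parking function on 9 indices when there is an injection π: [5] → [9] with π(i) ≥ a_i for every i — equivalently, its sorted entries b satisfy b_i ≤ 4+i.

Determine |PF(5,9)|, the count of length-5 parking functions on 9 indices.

50000

Count = (10−5)·10^(5−1) = 5·10000 = 50000
E.g. (8,1,4,5,6) → sorted (1,4,5,6,8): b_i ≤ 4+i ∀i, a PF.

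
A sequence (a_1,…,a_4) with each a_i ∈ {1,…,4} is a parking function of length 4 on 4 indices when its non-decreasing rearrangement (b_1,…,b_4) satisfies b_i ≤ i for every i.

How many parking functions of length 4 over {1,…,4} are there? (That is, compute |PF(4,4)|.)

125

#PF = (4−4+1)·(4+1)^(4−1) = 1×125 = 125 (Konheim–Weiss)
Example (2,3,2,1) → sorted (1,2,2,3): b_i ≤ i ∀i, a PF.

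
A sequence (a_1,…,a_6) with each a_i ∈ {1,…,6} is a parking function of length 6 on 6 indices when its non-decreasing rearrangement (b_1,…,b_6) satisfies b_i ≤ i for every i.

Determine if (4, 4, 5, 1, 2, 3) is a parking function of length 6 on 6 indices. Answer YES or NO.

YES

Sorted: b = (1, 2, 3, 4, 4, 5).
  b_1=1 ≤ 1
  b_2=2 ≤ 2
  b_3=3 ≤ 3
  b_4=4 ≤ 4
  b_5=4 ≤ 5
  b_6=5 ≤ 6
All bounds hold ⇒ YES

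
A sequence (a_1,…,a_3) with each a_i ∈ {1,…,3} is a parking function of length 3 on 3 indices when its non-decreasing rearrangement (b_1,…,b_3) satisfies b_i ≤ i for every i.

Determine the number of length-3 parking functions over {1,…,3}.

16

#PF = 1·4^2 = 1·16 = 16 (Pollak)
Example (2,2,1) → sorted (1,2,2): b_i ≤ i ∀i, a PF.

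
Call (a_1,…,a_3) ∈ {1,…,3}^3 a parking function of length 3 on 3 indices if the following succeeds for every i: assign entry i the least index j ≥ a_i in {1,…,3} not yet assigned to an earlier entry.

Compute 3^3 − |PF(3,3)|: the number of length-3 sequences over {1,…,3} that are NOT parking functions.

|PF| = (3+1−3)·(3+1)^{3−1} = 1·16 = 16
E.g. (3,3,2) → sorted (2,3,3): b_1=2>1, not a PF.
So 27 − 16 = 11 fail.

11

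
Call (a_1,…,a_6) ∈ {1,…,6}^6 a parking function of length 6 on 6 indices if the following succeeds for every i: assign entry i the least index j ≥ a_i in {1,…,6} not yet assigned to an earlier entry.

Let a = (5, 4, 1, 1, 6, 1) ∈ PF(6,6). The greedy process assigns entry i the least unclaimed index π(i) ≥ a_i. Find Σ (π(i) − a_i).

3

Σπ = 21 ({1..6} each once); Σa = 5+4+1+1+6+1 = 18; disp = 21−18 = 3.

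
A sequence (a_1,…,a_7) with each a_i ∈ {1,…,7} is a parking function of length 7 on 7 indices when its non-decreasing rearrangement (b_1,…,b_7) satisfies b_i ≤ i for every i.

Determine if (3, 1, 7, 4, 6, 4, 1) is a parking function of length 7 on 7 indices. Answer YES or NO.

YES

Sorted: b = (1, 1, 3, 4, 4, 6, 7).
  b_1=1 ≤ 1
  b_2=1 ≤ 2
  b_3=3 ≤ 3
  b_4=4 ≤ 4
  b_5=4 ≤ 5
  b_6=6 ≤ 6
  b_7=7 ≤ 7
All bounds hold ⇒ YES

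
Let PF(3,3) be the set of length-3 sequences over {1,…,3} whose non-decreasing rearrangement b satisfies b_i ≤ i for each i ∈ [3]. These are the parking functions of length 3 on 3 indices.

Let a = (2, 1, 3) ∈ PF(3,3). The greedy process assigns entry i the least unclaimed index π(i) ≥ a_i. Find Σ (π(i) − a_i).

Σπ = 3·4/2 = 6 (π permutes [3]); Σa = 2+1+3 = 6; disp = 6−6 = 0.

0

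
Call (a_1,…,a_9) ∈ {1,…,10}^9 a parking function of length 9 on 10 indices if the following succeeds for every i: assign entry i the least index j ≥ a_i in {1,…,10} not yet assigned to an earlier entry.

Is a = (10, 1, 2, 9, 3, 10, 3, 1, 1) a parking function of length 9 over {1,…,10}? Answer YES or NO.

Order a: b = (1, 1, 1, 2, 3, 3, 9, 10, 10).
  b_1=1 ≤ 2
  b_2=1 ≤ 3
  b_3=1 ≤ 4
  b_4=2 ≤ 5
  b_5=3 ≤ 6
  b_6=3 ≤ 7
  b_7=9 > 8
  fails at i=7 ⇒ NO

NO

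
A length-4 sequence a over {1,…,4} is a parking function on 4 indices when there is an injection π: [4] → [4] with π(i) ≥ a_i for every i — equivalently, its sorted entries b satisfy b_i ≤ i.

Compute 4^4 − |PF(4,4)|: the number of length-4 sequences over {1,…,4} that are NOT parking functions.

|PF(4,4)| = 1·5^3 = 1 · 125 = 125 [KW]
E.g. (3,3,3,4) → sorted (3,3,3,4): b_1=3>1, not a PF.
4^4 − 125 = 256 − 125 = 131

131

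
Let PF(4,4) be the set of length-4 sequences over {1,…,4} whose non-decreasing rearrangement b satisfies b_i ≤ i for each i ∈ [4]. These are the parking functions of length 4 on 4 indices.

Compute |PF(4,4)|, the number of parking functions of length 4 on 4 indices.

|PF| = (4+1−4)·(4+1)^{4−1} = 1×125 = 125 (Pollak)
Example (1,3,2,4) → sorted (1,2,3,4): b_i ≤ i ∀i, a PF.

125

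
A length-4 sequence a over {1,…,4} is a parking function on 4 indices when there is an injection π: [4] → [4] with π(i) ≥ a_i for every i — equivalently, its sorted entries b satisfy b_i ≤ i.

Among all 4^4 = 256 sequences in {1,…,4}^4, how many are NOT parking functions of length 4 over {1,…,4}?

|PF(4,4)| = 1·5^3 = 1·125 = 125 (Pollak)
E.g. (4,3,4,4) → sorted (3,4,4,4): b_1=3>1, not a PF.
4^4 − 125 = 256 − 125 = 131

131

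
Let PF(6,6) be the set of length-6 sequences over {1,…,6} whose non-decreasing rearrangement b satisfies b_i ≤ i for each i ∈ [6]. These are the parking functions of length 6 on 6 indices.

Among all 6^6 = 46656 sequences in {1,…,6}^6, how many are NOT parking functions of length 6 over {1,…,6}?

29849

#PF = (7−6)·7^(6−1) = 1·16807 = 16807 (Konheim–Weiss)
Example (3,5,5,3,4,6) → sorted (3,3,4,5,5,6): b_1=3>1, not a PF.
So 46656 − 16807 = 29849 fail.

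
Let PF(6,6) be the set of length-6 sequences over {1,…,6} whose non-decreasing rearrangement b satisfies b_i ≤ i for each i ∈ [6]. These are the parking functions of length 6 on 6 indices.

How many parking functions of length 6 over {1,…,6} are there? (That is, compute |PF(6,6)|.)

|PF(6,6)| = 1·7^5 = 1×16807 = 16807 (Konheim–Weiss)
E.g. (3,6,2,4,3,1) → sorted (1,2,3,3,4,6): b_i ≤ i ∀i, a PF.

16807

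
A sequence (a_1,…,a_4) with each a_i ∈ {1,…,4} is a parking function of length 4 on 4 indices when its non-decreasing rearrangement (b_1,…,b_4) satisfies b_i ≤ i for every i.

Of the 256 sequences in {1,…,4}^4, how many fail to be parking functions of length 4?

131

#PF = (4+1−4)·(4+1)^{4−1} = 1×125 = 125 (Konheim–Weiss)
Example (4,4,2,3) → sorted (2,3,4,4): b_1=2>1, not a PF.
4^4 − 125 = 256 − 125 = 131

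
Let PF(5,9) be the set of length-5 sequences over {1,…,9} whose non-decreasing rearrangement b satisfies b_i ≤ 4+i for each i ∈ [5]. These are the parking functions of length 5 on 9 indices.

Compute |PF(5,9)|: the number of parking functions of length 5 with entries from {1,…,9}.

#PF = (9+1−5)·(9+1)^{5−1} = 5 · 10000 = 50000 [KW]
E.g. (8,2,3,1,6) → sorted (1,2,3,6,8): b_i ≤ 4+i ∀i, a PF.

50000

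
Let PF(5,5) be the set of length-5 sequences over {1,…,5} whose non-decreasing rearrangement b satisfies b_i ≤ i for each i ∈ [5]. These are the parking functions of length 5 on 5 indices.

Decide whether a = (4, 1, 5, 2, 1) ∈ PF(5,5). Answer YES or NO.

Order a: b = (1, 1, 2, 4, 5).
  b_1=1 ≤ 1
  b_2=1 ≤ 2
  b_3=2 ≤ 3
  b_4=4 ≤ 4
  b_5=5 ≤ 5
All bounds hold ⇒ YES

YES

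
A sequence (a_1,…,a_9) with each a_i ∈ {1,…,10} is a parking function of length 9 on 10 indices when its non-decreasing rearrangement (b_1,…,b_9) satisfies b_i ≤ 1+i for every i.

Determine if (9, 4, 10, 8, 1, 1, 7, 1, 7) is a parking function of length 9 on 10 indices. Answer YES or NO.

NO

Rearranged: b = (1, 1, 1, 4, 7, 7, 8, 9, 10).
  b_1=1 ≤ 2
  b_2=1 ≤ 3
  b_3=1 ≤ 4
  b_4=4 ≤ 5
  b_5=7 > 6
  fails at i=5 ⇒ NO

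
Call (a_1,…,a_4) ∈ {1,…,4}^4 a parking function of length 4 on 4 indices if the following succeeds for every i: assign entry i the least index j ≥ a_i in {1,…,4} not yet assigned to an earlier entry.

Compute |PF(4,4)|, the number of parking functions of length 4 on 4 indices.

125

Count = (5−4)·5^(4−1) = 1·125 = 125 (Konheim–Weiss)
Check (3,1,2,3) → sorted (1,2,3,3): b_i ≤ i ∀i, a PF.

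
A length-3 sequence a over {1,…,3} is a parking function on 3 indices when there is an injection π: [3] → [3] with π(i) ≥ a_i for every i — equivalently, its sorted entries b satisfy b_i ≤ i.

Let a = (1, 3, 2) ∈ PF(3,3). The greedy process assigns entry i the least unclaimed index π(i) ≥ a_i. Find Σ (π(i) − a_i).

Σπ = 3·4/2 = 6 (π permutes [3]); Σa = 1+3+2 = 6; disp = 6−6 = 0.

0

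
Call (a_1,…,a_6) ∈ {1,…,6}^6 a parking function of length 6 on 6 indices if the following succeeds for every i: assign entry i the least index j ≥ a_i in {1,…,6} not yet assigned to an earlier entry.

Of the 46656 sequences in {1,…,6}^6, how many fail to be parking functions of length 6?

Count = (6−6+1)·(6+1)^(6−1) = 1×16807 = 16807 [KW]
Example (3,6,5,3,5,6) → sorted (3,3,5,5,6,6): b_1=3>1, not a PF.
6^6 − 16807 = 46656 − 16807 = 29849

29849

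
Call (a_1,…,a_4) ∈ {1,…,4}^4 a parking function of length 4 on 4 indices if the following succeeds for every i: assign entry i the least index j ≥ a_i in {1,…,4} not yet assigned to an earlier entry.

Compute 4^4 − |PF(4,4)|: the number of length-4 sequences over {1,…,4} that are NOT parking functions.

#PF = 1·5^3 = 1 · 125 = 125 (Konheim–Weiss)
E.g. (4,4,3,4) → sorted (3,4,4,4): b_1=3>1, not a PF.
Total 256; non-PF = 256−125 = 131

131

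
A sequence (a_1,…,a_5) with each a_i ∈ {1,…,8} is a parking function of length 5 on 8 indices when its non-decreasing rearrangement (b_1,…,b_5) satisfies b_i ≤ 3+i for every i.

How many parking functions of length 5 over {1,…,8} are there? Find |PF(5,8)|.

|PF| = (9−5)·9^(5−1) = 4 · 6561 = 26244 [KW]
Example (2,4,2,4,5) → sorted (2,2,4,4,5): b_i ≤ 3+i ∀i, a PF.

26244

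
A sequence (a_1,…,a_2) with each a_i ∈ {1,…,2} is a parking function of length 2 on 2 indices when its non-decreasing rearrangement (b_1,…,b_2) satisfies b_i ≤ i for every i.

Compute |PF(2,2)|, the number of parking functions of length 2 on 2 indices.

3

#PF = 1·3^1 = 1·3 = 3 (Pollak)
One tuple (1,1) → sorted (1,1): b_i ≤ i ∀i, a PF.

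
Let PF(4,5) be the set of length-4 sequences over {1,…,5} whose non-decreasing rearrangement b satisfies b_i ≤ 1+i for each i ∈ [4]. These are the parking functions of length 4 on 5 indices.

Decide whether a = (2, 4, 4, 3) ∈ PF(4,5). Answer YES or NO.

YES

Sorted: b = (2, 3, 4, 4).
  b_1=2 ≤ 2
  b_2=3 ≤ 3
  b_3=4 ≤ 4
  b_4=4 ≤ 5
All bounds hold ⇒ YES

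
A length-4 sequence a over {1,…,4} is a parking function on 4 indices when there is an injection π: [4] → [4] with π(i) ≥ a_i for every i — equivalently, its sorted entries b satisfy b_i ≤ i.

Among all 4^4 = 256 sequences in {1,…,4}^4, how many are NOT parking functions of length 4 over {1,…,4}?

131

|PF(4,4)| = (5−4)·5^(4−1) = 1×125 = 125 (Pollak)
One tuple (4,1,3,4) → sorted (1,3,4,4): b_2=3>2, not a PF.
4^4 − 125 = 256 − 125 = 131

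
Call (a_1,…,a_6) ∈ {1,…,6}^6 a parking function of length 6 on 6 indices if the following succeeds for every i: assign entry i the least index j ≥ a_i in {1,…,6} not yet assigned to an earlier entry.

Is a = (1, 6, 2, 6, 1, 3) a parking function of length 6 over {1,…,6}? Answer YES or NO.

NO

Rearranged: b = (1, 1, 2, 3, 6, 6).
  b_1=1 ≤ 1
  b_2=1 ≤ 2
  b_3=2 ≤ 3
  b_4=3 ≤ 4
  b_5=6 > 5
  fails at i=5 ⇒ NO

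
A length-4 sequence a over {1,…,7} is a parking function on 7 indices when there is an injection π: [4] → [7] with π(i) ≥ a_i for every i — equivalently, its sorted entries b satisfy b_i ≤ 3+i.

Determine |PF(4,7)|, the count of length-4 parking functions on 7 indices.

Count = (7+1−4)·(7+1)^{4−1} = 4·512 = 2048 (Pollak)
Example (6,6,1,2) → sorted (1,2,6,6): b_i ≤ 3+i ∀i, a PF.

2048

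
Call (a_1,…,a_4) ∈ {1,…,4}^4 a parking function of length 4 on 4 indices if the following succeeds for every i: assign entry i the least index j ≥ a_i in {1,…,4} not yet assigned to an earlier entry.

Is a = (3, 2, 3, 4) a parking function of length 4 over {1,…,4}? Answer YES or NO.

NO

Rearranged: b = (2, 3, 3, 4).
  b_1=2 > 1
  fails at i=1 ⇒ NO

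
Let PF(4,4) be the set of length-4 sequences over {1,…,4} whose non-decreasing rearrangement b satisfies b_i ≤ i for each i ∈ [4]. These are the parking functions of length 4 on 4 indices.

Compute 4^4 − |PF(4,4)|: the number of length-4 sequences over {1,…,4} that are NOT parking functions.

131

Count = 1·5^3 = 1×125 = 125 (Konheim–Weiss)
One tuple (3,3,4,3) → sorted (3,3,3,4): b_1=3>1, not a PF.
So 256 − 125 = 131 fail.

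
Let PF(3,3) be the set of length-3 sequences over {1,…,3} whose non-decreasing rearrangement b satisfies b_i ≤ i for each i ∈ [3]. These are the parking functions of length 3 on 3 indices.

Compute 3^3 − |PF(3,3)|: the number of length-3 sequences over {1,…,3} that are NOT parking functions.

11

|PF| = (4−3)·4^(3−1) = 1·16 = 16
One tuple (3,3,2) → sorted (2,3,3): b_1=2>1, not a PF.
Total 27; non-PF = 27−16 = 11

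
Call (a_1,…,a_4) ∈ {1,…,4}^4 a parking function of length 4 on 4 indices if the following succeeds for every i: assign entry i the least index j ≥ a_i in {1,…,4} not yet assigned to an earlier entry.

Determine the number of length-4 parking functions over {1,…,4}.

125

|PF(4,4)| = 1·5^3 = 1×125 = 125
Check (1,3,2,1) → sorted (1,1,2,3): b_i ≤ i ∀i, a PF.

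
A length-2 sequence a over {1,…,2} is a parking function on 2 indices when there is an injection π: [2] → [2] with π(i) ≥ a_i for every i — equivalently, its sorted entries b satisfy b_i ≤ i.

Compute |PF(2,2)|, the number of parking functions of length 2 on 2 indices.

3

Count = (3−2)·3^(2−1) = 1 · 3 = 3 (Pollak)
One tuple (2,1) → sorted (1,2): b_i ≤ i ∀i, a PF.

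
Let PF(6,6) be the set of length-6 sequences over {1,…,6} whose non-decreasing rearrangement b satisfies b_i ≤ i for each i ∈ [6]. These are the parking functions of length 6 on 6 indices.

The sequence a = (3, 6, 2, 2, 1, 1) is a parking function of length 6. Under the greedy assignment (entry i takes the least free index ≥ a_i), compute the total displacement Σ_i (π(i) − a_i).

6

Σπ = 6·7/2 = 21 (π permutes [6]); Σa = 3+6+2+2+1+1 = 15; disp = 21−15 = 6.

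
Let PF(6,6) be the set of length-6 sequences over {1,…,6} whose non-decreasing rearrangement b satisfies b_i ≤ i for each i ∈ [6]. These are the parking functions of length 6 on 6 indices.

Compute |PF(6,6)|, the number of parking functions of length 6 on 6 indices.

|PF| = (7−6)·7^(6−1) = 1×16807 = 16807
E.g. (5,6,2,1,2,1) → sorted (1,1,2,2,5,6): b_i ≤ i ∀i, a PF.

16807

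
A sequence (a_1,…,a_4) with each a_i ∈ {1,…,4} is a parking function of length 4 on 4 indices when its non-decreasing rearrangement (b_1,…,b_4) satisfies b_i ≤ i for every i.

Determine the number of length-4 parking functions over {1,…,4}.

|PF| = (4+1−4)·(4+1)^{4−1} = 1×125 = 125
E.g. (2,1,2,2) → sorted (1,2,2,2): b_i ≤ i ∀i, a PF.

125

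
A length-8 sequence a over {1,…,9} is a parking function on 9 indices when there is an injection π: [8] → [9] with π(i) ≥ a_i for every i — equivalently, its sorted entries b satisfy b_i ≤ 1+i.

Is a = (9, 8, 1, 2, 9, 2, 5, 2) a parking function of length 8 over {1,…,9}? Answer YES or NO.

Rearranged: b = (1, 2, 2, 2, 5, 8, 9, 9).
  b_1=1 ≤ 2
  b_2=2 ≤ 3
  b_3=2 ≤ 4
  b_4=2 ≤ 5
  b_5=5 ≤ 6
  b_6=8 > 7
  fails at i=6 ⇒ NO

NO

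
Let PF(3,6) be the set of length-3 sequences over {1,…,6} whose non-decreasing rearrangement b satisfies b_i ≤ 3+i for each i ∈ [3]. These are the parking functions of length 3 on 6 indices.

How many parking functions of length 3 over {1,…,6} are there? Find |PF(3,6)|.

Count = (6−3+1)·(6+1)^(3−1) = 4·49 = 196 (Pollak)
Example (4,3,2) → sorted (2,3,4): b_i ≤ 3+i ∀i, a PF.

196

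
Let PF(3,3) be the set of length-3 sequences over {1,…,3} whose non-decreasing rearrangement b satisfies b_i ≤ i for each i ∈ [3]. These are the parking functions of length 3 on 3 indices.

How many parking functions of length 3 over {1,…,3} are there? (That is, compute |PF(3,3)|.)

Count = (3+1−3)·(3+1)^{3−1} = 1×16 = 16 (Pollak)
One tuple (1,2,2) → sorted (1,2,2): b_i ≤ i ∀i, a PF.

16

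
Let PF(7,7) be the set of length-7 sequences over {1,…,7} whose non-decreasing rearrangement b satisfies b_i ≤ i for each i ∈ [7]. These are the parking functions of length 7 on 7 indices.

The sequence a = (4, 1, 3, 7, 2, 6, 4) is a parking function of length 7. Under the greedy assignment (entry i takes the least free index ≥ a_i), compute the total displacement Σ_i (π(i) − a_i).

1

Σπ = 7·8/2 = 28 (π permutes [7]); Σa = 4+1+3+7+2+6+4 = 27; disp = 28−27 = 1.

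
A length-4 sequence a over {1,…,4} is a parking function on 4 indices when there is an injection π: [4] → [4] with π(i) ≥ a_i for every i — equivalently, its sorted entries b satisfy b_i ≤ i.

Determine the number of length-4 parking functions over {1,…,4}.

125

#PF = (4−4+1)·(4+1)^(4−1) = 1 · 125 = 125 [KW]
One tuple (2,1,2,1) → sorted (1,1,2,2): b_i ≤ i ∀i, a PF.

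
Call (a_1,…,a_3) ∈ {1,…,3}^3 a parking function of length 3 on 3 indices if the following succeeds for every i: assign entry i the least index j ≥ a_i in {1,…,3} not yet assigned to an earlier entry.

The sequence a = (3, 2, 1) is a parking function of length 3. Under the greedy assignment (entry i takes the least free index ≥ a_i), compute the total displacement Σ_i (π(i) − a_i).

Σπ(i) = 1+…+3 = 6; Σa = 3+2+1 = 6; disp = 6−6 = 0.

0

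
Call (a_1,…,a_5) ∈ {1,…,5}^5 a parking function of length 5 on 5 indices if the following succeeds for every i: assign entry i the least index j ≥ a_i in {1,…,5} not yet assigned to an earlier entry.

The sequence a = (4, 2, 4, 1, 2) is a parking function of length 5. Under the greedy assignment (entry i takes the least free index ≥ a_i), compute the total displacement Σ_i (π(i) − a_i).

Σπ = 5·6/2 = 15 (π permutes [5]); Σa = 4+2+4+1+2 = 13; disp = 15−13 = 2.

2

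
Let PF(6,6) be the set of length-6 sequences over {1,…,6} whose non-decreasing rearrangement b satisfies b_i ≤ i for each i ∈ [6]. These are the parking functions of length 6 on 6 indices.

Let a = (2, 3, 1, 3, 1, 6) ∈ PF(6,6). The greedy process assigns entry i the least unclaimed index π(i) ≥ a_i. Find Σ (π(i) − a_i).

5

Σπ = 21 ({1..6} each once); Σa = 2+3+1+3+1+6 = 16; disp = 21−16 = 5.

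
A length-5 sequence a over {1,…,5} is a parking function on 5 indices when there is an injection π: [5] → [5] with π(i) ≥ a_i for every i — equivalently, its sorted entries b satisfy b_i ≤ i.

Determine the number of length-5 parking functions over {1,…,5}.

1296

#PF = (6−5)·6^(5−1) = 1×1296 = 1296 (Pollak)
Check (2,2,1,1,4) → sorted (1,1,2,2,4): b_i ≤ i ∀i, a PF.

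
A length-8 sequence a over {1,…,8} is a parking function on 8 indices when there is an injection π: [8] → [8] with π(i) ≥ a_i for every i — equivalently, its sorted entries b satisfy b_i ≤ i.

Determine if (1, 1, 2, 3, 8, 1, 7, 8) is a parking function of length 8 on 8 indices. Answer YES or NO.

Rearranged: b = (1, 1, 1, 2, 3, 7, 8, 8).
  b_1=1 ≤ 1
  b_2=1 ≤ 2
  b_3=1 ≤ 3
  b_4=2 ≤ 4
  b_5=3 ≤ 5
  b_6=7 > 6
  fails at i=6 ⇒ NO

NO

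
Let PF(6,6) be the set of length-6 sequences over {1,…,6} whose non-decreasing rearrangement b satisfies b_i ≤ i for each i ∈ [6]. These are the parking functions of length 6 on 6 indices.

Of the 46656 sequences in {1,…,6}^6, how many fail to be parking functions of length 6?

29849

|PF| = (6−6+1)·(6+1)^(6−1) = 1·16807 = 16807 [KW]
Check (3,6,3,5,3,3) → sorted (3,3,3,3,5,6): b_1=3>1, not a PF.
So 46656 − 16807 = 29849 fail.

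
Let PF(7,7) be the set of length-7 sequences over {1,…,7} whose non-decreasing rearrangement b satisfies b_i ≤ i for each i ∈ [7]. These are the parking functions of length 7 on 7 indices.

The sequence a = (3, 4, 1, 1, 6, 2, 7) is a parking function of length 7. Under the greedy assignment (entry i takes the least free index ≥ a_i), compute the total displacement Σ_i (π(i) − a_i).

Σπ(i) = 1+…+7 = 28; Σa = 3+4+1+1+6+2+7 = 24; disp = 28−24 = 4.

4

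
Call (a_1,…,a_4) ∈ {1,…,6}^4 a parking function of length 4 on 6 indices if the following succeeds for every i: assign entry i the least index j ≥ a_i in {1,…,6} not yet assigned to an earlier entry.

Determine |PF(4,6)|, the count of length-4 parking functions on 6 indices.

#PF = 3·7^3 = 3×343 = 1029 (Konheim–Weiss)
Check (1,4,3,3) → sorted (1,3,3,4): b_i ≤ 2+i ∀i, a PF.

1029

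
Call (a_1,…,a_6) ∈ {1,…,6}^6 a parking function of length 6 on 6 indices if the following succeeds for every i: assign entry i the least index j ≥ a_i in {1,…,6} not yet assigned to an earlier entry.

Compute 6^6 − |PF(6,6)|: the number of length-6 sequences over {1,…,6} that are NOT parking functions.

29849

Count = (6+1−6)·(6+1)^{6−1} = 1 · 16807 = 16807 [KW]
One tuple (2,6,4,4,3,5) → sorted (2,3,4,4,5,6): b_1=2>1, not a PF.
So 46656 − 16807 = 29849 fail.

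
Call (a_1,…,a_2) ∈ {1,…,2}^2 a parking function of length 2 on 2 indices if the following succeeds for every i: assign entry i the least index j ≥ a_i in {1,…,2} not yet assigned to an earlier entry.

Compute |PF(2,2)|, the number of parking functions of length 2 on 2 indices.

Count = 1·3^1 = 1·3 = 3
One tuple (1,1) → sorted (1,1): b_i ≤ i ∀i, a PF.

3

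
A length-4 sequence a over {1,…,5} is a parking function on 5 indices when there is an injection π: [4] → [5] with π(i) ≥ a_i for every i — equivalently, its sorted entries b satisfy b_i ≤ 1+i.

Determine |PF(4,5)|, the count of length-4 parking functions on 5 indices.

#PF = (5−4+1)·(5+1)^(4−1) = 2×216 = 432 [KW]
Check (3,1,3,5) → sorted (1,3,3,5): b_i ≤ 1+i ∀i, a PF.

432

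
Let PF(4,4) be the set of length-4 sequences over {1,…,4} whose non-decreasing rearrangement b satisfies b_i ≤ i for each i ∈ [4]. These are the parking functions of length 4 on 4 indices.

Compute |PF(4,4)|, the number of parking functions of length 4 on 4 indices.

125

Count = (5−4)·5^(4−1) = 1 · 125 = 125 (Konheim–Weiss)
One tuple (3,1,2,1) → sorted (1,1,2,3): b_i ≤ i ∀i, a PF.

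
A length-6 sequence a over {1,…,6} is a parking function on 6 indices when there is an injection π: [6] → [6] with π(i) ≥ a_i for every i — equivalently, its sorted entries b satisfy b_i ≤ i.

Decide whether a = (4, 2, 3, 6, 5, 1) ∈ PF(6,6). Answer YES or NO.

Rearranged: b = (1, 2, 3, 4, 5, 6).
  b_1=1 ≤ 1
  b_2=2 ≤ 2
  b_3=3 ≤ 3
  b_4=4 ≤ 4
  b_5=5 ≤ 5
  b_6=6 ≤ 6
All bounds hold ⇒ YES

YES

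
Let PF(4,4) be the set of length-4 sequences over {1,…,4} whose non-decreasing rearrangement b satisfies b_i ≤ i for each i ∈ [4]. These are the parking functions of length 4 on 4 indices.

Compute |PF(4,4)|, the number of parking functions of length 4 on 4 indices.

|PF| = 1·5^3 = 1·125 = 125 (Pollak)
Check (3,1,2,3) → sorted (1,2,3,3): b_i ≤ i ∀i, a PF.

125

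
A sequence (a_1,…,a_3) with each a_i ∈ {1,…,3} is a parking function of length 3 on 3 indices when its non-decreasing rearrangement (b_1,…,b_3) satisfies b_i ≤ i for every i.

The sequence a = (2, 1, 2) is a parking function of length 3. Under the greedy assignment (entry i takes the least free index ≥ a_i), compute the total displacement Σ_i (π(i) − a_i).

1

Σπ = 3·4/2 = 6 (π permutes [3]); Σa = 2+1+2 = 5; disp = 6−5 = 1.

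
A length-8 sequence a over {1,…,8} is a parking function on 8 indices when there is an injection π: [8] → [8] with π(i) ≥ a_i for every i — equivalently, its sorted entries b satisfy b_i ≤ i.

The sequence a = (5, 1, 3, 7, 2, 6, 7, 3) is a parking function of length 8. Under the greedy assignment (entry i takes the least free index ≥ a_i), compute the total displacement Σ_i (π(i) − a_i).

2

Σπ(i) = 1+…+8 = 36; Σa = 5+1+3+7+2+6+7+3 = 34; disp = 36−34 = 2.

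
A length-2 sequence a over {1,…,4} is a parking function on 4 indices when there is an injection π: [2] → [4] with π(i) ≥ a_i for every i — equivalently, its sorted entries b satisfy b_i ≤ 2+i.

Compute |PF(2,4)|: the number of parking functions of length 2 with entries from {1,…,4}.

|PF(2,4)| = 3·5^1 = 3 · 5 = 15
Check (1,2) → sorted (1,2): b_i ≤ 2+i ∀i, a PF.

15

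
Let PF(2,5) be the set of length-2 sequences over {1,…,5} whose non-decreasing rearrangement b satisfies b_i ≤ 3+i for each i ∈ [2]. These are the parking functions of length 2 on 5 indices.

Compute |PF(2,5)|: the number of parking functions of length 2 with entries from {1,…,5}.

|PF| = (6−2)·6^(2−1) = 4×6 = 24
One tuple (2,2) → sorted (2,2): b_i ≤ 3+i ∀i, a PF.

24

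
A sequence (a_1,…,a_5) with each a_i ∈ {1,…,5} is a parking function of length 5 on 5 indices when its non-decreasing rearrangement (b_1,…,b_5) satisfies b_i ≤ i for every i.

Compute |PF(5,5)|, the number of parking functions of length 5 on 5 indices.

1296

|PF(5,5)| = (6−5)·6^(5−1) = 1×1296 = 1296
Check (3,1,5,1,4) → sorted (1,1,3,4,5): b_i ≤ i ∀i, a PF.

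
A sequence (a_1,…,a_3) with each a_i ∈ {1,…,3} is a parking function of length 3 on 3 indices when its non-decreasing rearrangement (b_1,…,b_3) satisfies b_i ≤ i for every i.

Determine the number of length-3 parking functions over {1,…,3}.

16

|PF(3,3)| = (3+1−3)·(3+1)^{3−1} = 1×16 = 16 [KW]
One tuple (3,2,1) → sorted (1,2,3): b_i ≤ i ∀i, a PF.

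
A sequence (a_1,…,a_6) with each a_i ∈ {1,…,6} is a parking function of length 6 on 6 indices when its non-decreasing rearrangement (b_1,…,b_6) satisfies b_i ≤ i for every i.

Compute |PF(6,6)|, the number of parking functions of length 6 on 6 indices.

16807

Count = (7−6)·7^(6−1) = 1×16807 = 16807 (Konheim–Weiss)
E.g. (1,1,1,5,2,2) → sorted (1,1,1,2,2,5): b_i ≤ i ∀i, a PF.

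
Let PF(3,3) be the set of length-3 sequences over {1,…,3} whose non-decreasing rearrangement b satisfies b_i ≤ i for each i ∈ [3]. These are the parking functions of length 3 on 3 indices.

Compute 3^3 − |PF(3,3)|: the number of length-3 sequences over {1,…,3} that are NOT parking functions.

#PF = (4−3)·4^(3−1) = 1×16 = 16 (Konheim–Weiss)
E.g. (2,3,2) → sorted (2,2,3): b_1=2>1, not a PF.
So 27 − 16 = 11 fail.

11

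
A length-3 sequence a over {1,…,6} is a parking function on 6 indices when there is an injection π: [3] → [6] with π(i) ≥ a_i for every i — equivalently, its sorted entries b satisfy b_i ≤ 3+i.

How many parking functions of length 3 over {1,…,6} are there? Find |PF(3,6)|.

196

#PF = 4·7^2 = 4·49 = 196
Check (5,1,5) → sorted (1,5,5): b_i ≤ 3+i ∀i, a PF.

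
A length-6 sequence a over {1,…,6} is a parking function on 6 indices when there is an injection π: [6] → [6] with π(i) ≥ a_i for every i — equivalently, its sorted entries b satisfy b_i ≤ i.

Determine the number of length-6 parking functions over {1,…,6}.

16807

Count = (7−6)·7^(6−1) = 1 · 16807 = 16807
Example (4,6,4,1,3,2) → sorted (1,2,3,4,4,6): b_i ≤ i ∀i, a PF.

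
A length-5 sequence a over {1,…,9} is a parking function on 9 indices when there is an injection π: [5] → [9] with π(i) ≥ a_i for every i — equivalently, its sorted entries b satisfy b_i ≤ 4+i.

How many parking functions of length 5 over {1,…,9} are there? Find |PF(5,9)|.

#PF = (9+1−5)·(9+1)^{5−1} = 5 · 10000 = 50000
Check (4,6,4,2,6) → sorted (2,4,4,6,6): b_i ≤ 4+i ∀i, a PF.

50000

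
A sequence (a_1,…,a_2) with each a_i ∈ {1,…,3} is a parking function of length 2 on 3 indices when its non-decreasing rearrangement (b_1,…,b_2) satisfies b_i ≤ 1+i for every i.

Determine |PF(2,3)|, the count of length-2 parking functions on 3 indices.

#PF = 2·4^1 = 2 · 4 = 8 (Pollak)
Check (1,2) → sorted (1,2): b_i ≤ 1+i ∀i, a PF.

8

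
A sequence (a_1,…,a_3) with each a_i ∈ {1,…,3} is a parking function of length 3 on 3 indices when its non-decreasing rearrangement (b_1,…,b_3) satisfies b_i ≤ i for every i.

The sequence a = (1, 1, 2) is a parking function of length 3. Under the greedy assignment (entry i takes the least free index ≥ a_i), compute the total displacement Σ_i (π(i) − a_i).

Σπ(i) = 1+…+3 = 6; Σa = 1+1+2 = 4; disp = 6−4 = 2.

2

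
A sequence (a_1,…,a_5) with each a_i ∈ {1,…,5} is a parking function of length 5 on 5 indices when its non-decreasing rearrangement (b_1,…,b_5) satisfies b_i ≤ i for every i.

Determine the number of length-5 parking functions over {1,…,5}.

1296

Count = (6−5)·6^(5−1) = 1·1296 = 1296 (Pollak)
One tuple (3,1,2,1,2) → sorted (1,1,2,2,3): b_i ≤ i ∀i, a PF.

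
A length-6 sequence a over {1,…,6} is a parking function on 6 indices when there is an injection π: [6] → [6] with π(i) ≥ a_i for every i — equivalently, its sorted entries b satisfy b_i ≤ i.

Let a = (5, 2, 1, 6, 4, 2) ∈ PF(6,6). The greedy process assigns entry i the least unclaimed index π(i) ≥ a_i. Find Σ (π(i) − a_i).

1

Σπ = 6·7/2 = 21 (π permutes [6]); Σa = 5+2+1+6+4+2 = 20; disp = 21−20 = 1.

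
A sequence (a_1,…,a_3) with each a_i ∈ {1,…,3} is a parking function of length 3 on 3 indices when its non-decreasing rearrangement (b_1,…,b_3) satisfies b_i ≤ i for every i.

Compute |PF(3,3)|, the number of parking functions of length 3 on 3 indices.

16

|PF(3,3)| = (3−3+1)·(3+1)^(3−1) = 1·16 = 16 [KW]
One tuple (1,2,3) → sorted (1,2,3): b_i ≤ i ∀i, a PF.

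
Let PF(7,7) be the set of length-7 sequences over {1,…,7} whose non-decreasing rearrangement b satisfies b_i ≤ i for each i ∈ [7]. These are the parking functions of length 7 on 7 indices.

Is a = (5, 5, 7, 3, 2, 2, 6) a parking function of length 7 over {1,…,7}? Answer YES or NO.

NO

Order a: b = (2, 2, 3, 5, 5, 6, 7).
  b_1=2 > 1
  fails at i=1 ⇒ NO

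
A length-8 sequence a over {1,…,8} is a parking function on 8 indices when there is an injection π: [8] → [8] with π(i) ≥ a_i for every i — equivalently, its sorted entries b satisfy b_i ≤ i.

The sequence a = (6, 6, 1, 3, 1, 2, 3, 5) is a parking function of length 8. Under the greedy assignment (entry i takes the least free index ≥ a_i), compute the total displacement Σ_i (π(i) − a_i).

Σπ = 8·9/2 = 36 (π permutes [8]); Σa = 6+6+1+3+1+2+3+5 = 27; disp = 36−27 = 9.

9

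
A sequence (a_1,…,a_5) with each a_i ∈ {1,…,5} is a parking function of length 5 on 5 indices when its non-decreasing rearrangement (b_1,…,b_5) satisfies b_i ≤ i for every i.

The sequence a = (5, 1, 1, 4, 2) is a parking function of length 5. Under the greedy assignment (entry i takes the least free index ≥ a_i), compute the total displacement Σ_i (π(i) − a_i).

Σπ = 15 ({1..5} each once); Σa = 5+1+1+4+2 = 13; disp = 15−13 = 2.

2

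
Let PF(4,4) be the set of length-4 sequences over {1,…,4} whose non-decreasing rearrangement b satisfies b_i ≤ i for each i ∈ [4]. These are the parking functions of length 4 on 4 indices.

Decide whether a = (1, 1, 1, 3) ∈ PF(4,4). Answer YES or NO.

Rearranged: b = (1, 1, 1, 3).
  b_1=1 ≤ 1
  b_2=1 ≤ 2
  b_3=1 ≤ 3
  b_4=3 ≤ 4
All bounds hold ⇒ YES

YES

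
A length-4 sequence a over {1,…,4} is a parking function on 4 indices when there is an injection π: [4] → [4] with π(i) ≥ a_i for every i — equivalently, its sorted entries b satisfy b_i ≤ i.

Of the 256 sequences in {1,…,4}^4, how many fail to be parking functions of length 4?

|PF(4,4)| = (4+1−4)·(4+1)^{4−1} = 1·125 = 125 (Konheim–Weiss)
Check (3,2,4,4) → sorted (2,3,4,4): b_1=2>1, not a PF.
4^4 − 125 = 256 − 125 = 131

131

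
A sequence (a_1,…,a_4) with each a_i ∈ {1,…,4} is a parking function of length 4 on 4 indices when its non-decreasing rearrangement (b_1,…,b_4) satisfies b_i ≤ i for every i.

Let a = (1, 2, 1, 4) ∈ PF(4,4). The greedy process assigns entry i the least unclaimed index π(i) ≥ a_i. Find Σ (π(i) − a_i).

2

Σπ = 4·5/2 = 10 (π permutes [4]); Σa = 1+2+1+4 = 8; disp = 10−8 = 2.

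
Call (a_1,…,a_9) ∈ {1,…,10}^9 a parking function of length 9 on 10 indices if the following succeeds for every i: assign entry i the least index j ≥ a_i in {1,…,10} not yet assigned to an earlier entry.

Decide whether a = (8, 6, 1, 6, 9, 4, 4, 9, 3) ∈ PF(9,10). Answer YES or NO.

Sorted: b = (1, 3, 4, 4, 6, 6, 8, 9, 9).
  b_1=1 ≤ 2
  b_2=3 ≤ 3
  b_3=4 ≤ 4
  b_4=4 ≤ 5
  b_5=6 ≤ 6
  b_6=6 ≤ 7
  b_7=8 ≤ 8
  b_8=9 ≤ 9
  b_9=9 ≤ 10
All bounds hold ⇒ YES

YES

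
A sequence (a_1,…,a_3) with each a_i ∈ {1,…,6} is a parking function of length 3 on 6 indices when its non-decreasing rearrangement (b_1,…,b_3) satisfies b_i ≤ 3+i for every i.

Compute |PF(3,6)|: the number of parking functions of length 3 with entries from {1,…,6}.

Count = 4·7^2 = 4 · 49 = 196 [KW]
One tuple (3,6,3) → sorted (3,3,6): b_i ≤ 3+i ∀i, a PF.

196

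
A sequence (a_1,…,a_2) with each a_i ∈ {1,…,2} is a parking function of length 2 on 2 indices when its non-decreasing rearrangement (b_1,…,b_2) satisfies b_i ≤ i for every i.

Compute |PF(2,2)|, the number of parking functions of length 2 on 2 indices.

Count = (3−2)·3^(2−1) = 1×3 = 3 (Konheim–Weiss)
One tuple (1,2) → sorted (1,2): b_i ≤ i ∀i, a PF.

3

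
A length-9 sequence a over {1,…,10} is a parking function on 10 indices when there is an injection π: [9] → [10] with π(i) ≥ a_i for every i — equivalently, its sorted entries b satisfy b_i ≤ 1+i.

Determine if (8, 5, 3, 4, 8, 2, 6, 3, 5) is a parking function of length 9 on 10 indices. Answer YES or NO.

YES

Rearranged: b = (2, 3, 3, 4, 5, 5, 6, 8, 8).
  b_1=2 ≤ 2
  b_2=3 ≤ 3
  b_3=3 ≤ 4
  b_4=4 ≤ 5
  b_5=5 ≤ 6
  b_6=5 ≤ 7
  b_7=6 ≤ 8
  b_8=8 ≤ 9
  b_9=8 ≤ 10
All bounds hold ⇒ YES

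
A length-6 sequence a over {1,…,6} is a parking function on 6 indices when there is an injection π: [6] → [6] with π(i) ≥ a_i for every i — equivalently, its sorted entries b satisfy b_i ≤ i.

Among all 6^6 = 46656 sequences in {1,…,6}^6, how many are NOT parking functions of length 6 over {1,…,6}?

Count = (6−6+1)·(6+1)^(6−1) = 1×16807 = 16807
One tuple (3,3,5,4,5,3) → sorted (3,3,3,4,5,5): b_1=3>1, not a PF.
So 46656 − 16807 = 29849 fail.

29849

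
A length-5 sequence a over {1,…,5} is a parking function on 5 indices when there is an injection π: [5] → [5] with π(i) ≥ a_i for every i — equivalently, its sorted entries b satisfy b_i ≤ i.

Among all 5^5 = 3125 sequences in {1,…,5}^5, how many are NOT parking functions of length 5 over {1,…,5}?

#PF = 1·6^4 = 1·1296 = 1296 (Konheim–Weiss)
Check (4,5,2,4,5) → sorted (2,4,4,5,5): b_1=2>1, not a PF.
Total 3125; non-PF = 3125−1296 = 1829

1829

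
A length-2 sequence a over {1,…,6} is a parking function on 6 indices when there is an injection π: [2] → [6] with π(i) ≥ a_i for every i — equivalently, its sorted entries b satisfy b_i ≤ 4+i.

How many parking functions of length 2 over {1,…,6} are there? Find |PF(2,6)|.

35

Count = 5·7^1 = 5·7 = 35 [KW]
E.g. (1,2) → sorted (1,2): b_i ≤ 4+i ∀i, a PF.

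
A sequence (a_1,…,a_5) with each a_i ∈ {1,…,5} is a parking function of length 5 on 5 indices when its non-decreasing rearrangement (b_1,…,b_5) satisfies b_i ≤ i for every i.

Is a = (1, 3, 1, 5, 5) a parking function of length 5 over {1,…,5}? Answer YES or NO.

Order a: b = (1, 1, 3, 5, 5).
  b_1=1 ≤ 1
  b_2=1 ≤ 2
  b_3=3 ≤ 3
  b_4=5 > 4
  fails at i=4 ⇒ NO

NO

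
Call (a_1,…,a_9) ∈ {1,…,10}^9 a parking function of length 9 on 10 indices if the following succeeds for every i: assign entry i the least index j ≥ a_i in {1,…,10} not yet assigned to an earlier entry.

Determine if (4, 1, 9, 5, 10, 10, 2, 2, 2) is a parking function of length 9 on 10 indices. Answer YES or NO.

NO

Sorted: b = (1, 2, 2, 2, 4, 5, 9, 10, 10).
  b_1=1 ≤ 2
  b_2=2 ≤ 3
  b_3=2 ≤ 4
  b_4=2 ≤ 5
  b_5=4 ≤ 6
  b_6=5 ≤ 7
  b_7=9 > 8
  fails at i=7 ⇒ NO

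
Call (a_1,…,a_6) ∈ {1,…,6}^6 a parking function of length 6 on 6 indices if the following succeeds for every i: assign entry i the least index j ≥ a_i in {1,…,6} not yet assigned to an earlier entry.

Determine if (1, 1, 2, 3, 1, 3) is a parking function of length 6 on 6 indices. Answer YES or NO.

Order a: b = (1, 1, 1, 2, 3, 3).
  b_1=1 ≤ 1
  b_2=1 ≤ 2
  b_3=1 ≤ 3
  b_4=2 ≤ 4
  b_5=3 ≤ 5
  b_6=3 ≤ 6
All bounds hold ⇒ YES

YES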